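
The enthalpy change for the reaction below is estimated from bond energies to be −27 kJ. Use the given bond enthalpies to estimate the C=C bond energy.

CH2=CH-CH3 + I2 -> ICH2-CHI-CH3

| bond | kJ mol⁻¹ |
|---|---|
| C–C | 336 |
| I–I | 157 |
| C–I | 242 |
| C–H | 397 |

D(C=C) ≈ 636 kJ/mol

Let D be the C=C bond energy.
Σ(broken) = 1×336 + 6×397 + 1×D + 1×157 = 2875 + D
Σ(formed) = 2×336 + 6×397 + 2×242 = 3538
ΔH = Σ(broken) − Σ(formed) = (2875 + D) − (3538) = −663 + D
Setting this equal to −27 kJ gives D = 636 kJ/mol.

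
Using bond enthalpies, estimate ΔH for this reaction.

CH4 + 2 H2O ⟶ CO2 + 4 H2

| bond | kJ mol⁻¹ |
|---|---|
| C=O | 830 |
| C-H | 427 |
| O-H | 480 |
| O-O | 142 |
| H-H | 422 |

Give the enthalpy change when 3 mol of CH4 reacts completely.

ΔH = +840 kJ

Bonds broken (reactants):
  C-H: 4 × 427 = 1708
  O-H: 4 × 480 = 1920
  Σ(broken) = 3628 kJ
Bonds formed (products):
  C=O: 2 × 830 = 1660
  H-H: 4 × 422 = 1688
  Σ(formed) = 3348 kJ
ΔH = Σ(broken) − Σ(formed) = 3628 − 3348 = +280 kJ
For 3× the reaction as written: 3 × (+280) = +840 kJ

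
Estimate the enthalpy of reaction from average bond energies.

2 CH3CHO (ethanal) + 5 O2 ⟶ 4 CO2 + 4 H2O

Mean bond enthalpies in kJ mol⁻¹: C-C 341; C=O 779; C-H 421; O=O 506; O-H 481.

Bonds broken (reactants):
  C-C: 2 × 341 = 682
  C-H: 8 × 421 = 3368
  C=O: 2 × 779 = 1558
  O=O: 5 × 506 = 2530
  Σ(broken) = 8138 kJ
Bonds formed (products):
  C=O: 8 × 779 = 6232
  O-H: 8 × 481 = 3848
  Σ(formed) = 10080 kJ
ΔH = Σ(broken) − Σ(formed) = 8138 − 10080 = −1942 kJ

ΔH ≈ −1942 kJ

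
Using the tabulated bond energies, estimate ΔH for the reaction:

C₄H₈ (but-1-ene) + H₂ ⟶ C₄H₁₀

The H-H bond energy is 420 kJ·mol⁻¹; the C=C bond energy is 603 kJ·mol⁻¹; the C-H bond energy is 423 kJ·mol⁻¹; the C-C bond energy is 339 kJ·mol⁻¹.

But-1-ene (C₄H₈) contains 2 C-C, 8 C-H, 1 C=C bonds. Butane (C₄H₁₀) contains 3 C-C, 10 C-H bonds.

ΔH ≈ −162 kJ

Bonds broken (reactants):
  C-C: 2 × 339 = 678
  C-H: 8 × 423 = 3384
  C=C: 1 × 603 = 603
  H-H: 1 × 420 = 420
  Σ(broken) = 5085 kJ
Bonds formed (products):
  C-C: 3 × 339 = 1017
  C-H: 10 × 423 = 4230
  Σ(formed) = 5247 kJ
ΔH = Σ(broken) − Σ(formed) = 5085 − 5247 = −162 kJ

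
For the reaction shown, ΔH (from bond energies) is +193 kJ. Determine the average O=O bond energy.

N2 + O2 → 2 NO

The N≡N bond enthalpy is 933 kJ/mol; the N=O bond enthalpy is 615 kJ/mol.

D(O=O) ≈ 490 kJ/mol

Let D be the O=O bond energy.
Σ(broken) = 1×933 + 1×D = 933 + D
Σ(formed) = 2×615 = 1230
ΔH = Σ(broken) − Σ(formed) = (933 + D) − (1230) = −297 + D
Setting this equal to +193 kJ gives D = 490 kJ/mol.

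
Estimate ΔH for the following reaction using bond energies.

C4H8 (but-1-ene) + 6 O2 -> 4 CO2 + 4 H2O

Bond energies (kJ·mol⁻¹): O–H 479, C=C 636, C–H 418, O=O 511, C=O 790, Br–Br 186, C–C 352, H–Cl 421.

ΔH ≈ −2402 kJ

Bonds broken (reactants):
  C–C: 2 × 352 = 704
  C–H: 8 × 418 = 3344
  C=C: 1 × 636 = 636
  O=O: 6 × 511 = 3066
  Σ(broken) = 7750 kJ
Bonds formed (products):
  C=O: 8 × 790 = 6320
  O–H: 8 × 479 = 3832
  Σ(formed) = 10152 kJ
ΔH = Σ(broken) − Σ(formed) = 7750 − 10152 = −2402 kJ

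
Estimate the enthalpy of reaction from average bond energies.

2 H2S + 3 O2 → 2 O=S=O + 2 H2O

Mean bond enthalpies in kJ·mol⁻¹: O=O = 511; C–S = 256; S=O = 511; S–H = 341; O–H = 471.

ΔH ≈ −1031 kJ

Bonds broken (reactants):
  O=O: 3 × 511 = 1533
  S–H: 4 × 341 = 1364
  Σ(broken) = 2897 kJ
Bonds formed (products):
  O–H: 4 × 471 = 1884
  S=O: 4 × 511 = 2044
  Σ(formed) = 3928 kJ
ΔH = Σ(broken) − Σ(formed) = 2897 − 3928 = −1031 kJ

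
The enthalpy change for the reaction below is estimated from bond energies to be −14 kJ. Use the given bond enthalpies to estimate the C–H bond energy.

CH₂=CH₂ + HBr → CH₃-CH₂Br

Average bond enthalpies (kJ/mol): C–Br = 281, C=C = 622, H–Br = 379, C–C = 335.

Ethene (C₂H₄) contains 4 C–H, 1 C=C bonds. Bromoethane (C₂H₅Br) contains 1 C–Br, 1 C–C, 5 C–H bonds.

D(C–H) ≈ 399 kJ/mol

Let D be the C–H bond energy.
Σ(broken) = 4×D + 1×622 + 1×379 = 1001 + 4D
Σ(formed) = 1×281 + 1×335 + 5×D = 616 + 5D
ΔH = Σ(broken) − Σ(formed) = (1001 + 4D) − (616 + 5D) = +385 − D
Setting this equal to −14 kJ gives D = 399 kJ/mol.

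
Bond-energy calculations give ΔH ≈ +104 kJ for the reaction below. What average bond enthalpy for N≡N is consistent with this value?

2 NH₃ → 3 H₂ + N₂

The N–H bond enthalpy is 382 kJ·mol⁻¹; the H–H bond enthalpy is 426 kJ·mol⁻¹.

Let D be the N≡N bond energy.
Σ(broken) = 6×382 = 2292
Σ(formed) = 3×426 + 1×D = 1278 + D
ΔH = Σ(broken) − Σ(formed) = (2292) − (1278 + D) = +1014 − D
Setting this equal to +104 kJ gives D = 910 kJ/mol.

D(N≡N) ≈ 910 kJ/mol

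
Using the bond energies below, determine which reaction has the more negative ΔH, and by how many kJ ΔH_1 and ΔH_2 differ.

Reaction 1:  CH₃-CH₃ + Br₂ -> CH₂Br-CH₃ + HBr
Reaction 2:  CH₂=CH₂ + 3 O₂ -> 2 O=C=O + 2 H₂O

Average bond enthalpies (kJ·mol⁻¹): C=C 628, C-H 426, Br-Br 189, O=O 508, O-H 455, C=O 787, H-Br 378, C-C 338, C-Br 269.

Reaction 1:
  Bonds broken (reactants):
    Br-Br: 1 × 189 = 189
    C-C: 1 × 338 = 338
    C-H: 6 × 426 = 2556
    Σ(broken) = 3083 kJ
  Bonds formed (products):
    C-Br: 1 × 269 = 269
    C-C: 1 × 338 = 338
    C-H: 5 × 426 = 2130
    H-Br: 1 × 378 = 378
    Σ(formed) = 3115 kJ
  ΔH_1 = 3083 − 3115 = −32 kJ
Reaction 2:
  Bonds broken (reactants):
    C-H: 4 × 426 = 1704
    C=C: 1 × 628 = 628
    O=O: 3 × 508 = 1524
    Σ(broken) = 3856 kJ
  Bonds formed (products):
    C=O: 4 × 787 = 3148
    O-H: 4 × 455 = 1820
    Σ(formed) = 4968 kJ
  ΔH_2 = 3856 − 4968 = −1112 kJ
ΔH_1 − ΔH_2 = +1080 kJ, so reaction 2 has the more negative ΔH; |ΔH_1 − ΔH_2| = 1080 kJ.

Reaction 2, by 1080 kJ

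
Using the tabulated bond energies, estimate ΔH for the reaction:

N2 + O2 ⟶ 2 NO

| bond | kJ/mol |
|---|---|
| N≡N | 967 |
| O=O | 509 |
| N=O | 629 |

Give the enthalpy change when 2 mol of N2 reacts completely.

ΔH = +436 kJ

Bonds broken (reactants):
  N≡N: 1 × 967 = 967
  O=O: 1 × 509 = 509
  Σ(broken) = 1476 kJ
Bonds formed (products):
  N=O: 2 × 629 = 1258
  Σ(formed) = 1258 kJ
ΔH = Σ(broken) − Σ(formed) = 1476 − 1258 = +218 kJ
For 2× the reaction as written: 2 × (+218) = +436 kJ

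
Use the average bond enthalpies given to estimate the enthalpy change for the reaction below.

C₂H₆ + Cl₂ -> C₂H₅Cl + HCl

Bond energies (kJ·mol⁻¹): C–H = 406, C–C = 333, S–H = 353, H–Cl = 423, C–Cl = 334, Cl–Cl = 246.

ΔH ≈ −105 kJ

Bonds broken (reactants):
  C–C: 1 × 333 = 333
  C–H: 6 × 406 = 2436
  Cl–Cl: 1 × 246 = 246
  Σ(broken) = 3015 kJ
Bonds formed (products):
  C–C: 1 × 333 = 333
  C–Cl: 1 × 334 = 334
  C–H: 5 × 406 = 2030
  H–Cl: 1 × 423 = 423
  Σ(formed) = 3120 kJ
ΔH = Σ(broken) − Σ(formed) = 3015 − 3120 = −105 kJ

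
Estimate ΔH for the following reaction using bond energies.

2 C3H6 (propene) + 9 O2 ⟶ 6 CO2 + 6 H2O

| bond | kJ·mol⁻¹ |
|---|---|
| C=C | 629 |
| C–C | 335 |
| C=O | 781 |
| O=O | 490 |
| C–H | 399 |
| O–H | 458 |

Bonds broken (reactants):
  C–C: 2 × 335 = 670
  C–H: 12 × 399 = 4788
  C=C: 2 × 629 = 1258
  O=O: 9 × 490 = 4410
  Σ(broken) = 11126 kJ
Bonds formed (products):
  C=O: 12 × 781 = 9372
  O–H: 12 × 458 = 5496
  Σ(formed) = 14868 kJ
ΔH = Σ(broken) − Σ(formed) = 11126 − 14868 = −3742 kJ

ΔH ≈ −3742 kJ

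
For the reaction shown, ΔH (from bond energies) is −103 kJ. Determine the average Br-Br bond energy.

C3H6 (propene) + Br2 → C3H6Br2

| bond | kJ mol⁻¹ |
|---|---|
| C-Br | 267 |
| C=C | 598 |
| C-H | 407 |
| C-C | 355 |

D(Br-Br) ≈ 188 kJ/mol

Let D be the Br-Br bond energy.
Σ(broken) = 1×D + 1×355 + 6×407 + 1×598 = 3395 + D
Σ(formed) = 2×267 + 2×355 + 6×407 = 3686
ΔH = Σ(broken) − Σ(formed) = (3395 + D) − (3686) = −291 + D
Setting this equal to −103 kJ gives D = 188 kJ/mol.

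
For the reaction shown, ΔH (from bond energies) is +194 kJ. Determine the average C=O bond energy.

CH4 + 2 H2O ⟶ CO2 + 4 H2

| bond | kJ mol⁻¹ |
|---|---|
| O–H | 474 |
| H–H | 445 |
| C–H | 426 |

D(C=O) ≈ 813 kJ/mol

Let D be the C=O bond energy.
Σ(broken) = 4×426 + 4×474 = 3600
Σ(formed) = 2×D + 4×445 = 1780 + 2D
ΔH = Σ(broken) − Σ(formed) = (3600) − (1780 + 2D) = +1820 − 2D
Setting this equal to +194 kJ gives 2D = 1626, so D = 813 kJ/mol.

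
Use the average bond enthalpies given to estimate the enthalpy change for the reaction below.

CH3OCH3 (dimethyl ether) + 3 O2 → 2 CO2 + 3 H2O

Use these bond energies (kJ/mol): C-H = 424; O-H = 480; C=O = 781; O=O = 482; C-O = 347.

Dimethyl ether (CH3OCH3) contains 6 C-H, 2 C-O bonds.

Bonds broken (reactants):
  C-H: 6 × 424 = 2544
  C-O: 2 × 347 = 694
  O=O: 3 × 482 = 1446
  Σ(broken) = 4684 kJ
Bonds formed (products):
  C=O: 4 × 781 = 3124
  O-H: 6 × 480 = 2880
  Σ(formed) = 6004 kJ
ΔH = Σ(broken) − Σ(formed) = 4684 − 6004 = −1320 kJ

ΔH ≈ −1320 kJ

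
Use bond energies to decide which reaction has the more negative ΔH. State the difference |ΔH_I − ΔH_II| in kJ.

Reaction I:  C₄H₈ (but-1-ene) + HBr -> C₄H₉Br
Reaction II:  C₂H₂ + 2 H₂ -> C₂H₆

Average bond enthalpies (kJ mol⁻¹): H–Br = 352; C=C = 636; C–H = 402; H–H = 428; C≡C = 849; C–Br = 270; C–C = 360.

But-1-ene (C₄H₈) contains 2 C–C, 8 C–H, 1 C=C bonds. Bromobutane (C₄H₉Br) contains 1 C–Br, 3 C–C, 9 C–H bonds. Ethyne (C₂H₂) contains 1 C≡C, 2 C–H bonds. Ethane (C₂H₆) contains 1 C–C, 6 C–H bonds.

Reaction II, by 219 kJ

Reaction I:
  Bonds broken (reactants):
    C–C: 2 × 360 = 720
    C–H: 8 × 402 = 3216
    C=C: 1 × 636 = 636
    H–Br: 1 × 352 = 352
    Σ(broken) = 4924 kJ
  Bonds formed (products):
    C–Br: 1 × 270 = 270
    C–C: 3 × 360 = 1080
    C–H: 9 × 402 = 3618
    Σ(formed) = 4968 kJ
  ΔH_I = 4924 − 4968 = −44 kJ
Reaction II:
  Bonds broken (reactants):
    C≡C: 1 × 849 = 849
    C–H: 2 × 402 = 804
    H–H: 2 × 428 = 856
    Σ(broken) = 2509 kJ
  Bonds formed (products):
    C–C: 1 × 360 = 360
    C–H: 6 × 402 = 2412
    Σ(formed) = 2772 kJ
  ΔH_II = 2509 − 2772 = −263 kJ
ΔH_I − ΔH_II = +219 kJ, so reaction II has the more negative ΔH; |ΔH_I − ΔH_II| = 219 kJ.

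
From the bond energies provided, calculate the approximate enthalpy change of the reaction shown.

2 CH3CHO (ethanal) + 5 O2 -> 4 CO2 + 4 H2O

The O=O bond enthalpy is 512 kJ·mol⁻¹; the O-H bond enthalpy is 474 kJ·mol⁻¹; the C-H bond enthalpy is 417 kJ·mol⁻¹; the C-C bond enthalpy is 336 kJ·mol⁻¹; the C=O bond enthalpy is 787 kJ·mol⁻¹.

Bonds broken (reactants):
  C-C: 2 × 336 = 672
  C-H: 8 × 417 = 3336
  C=O: 2 × 787 = 1574
  O=O: 5 × 512 = 2560
  Σ(broken) = 8142 kJ
Bonds formed (products):
  C=O: 8 × 787 = 6296
  O-H: 8 × 474 = 3792
  Σ(formed) = 10088 kJ
ΔH = Σ(broken) − Σ(formed) = 8142 − 10088 = −1946 kJ

ΔH ≈ −1946 kJ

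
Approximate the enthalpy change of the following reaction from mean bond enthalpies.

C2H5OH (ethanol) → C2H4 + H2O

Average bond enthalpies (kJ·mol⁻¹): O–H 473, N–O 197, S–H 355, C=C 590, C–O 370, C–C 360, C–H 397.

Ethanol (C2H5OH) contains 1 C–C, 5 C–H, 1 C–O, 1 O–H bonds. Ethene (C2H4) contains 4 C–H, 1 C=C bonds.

ΔH ≈ +64 kJ

Bonds broken (reactants):
  C–C: 1 × 360 = 360
  C–H: 5 × 397 = 1985
  C–O: 1 × 370 = 370
  O–H: 1 × 473 = 473
  Σ(broken) = 3188 kJ
Bonds formed (products):
  C–H: 4 × 397 = 1588
  C=C: 1 × 590 = 590
  O–H: 2 × 473 = 946
  Σ(formed) = 3124 kJ
ΔH = Σ(broken) − Σ(formed) = 3188 − 3124 = +64 kJ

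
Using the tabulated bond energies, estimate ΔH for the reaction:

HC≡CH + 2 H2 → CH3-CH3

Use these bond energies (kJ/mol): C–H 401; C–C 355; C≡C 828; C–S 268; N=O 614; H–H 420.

ΔH ≈ −291 kJ

Bonds broken (reactants):
  C≡C: 1 × 828 = 828
  C–H: 2 × 401 = 802
  H–H: 2 × 420 = 840
  Σ(broken) = 2470 kJ
Bonds formed (products):
  C–C: 1 × 355 = 355
  C–H: 6 × 401 = 2406
  Σ(formed) = 2761 kJ
ΔH = Σ(broken) − Σ(formed) = 2470 − 2761 = −291 kJ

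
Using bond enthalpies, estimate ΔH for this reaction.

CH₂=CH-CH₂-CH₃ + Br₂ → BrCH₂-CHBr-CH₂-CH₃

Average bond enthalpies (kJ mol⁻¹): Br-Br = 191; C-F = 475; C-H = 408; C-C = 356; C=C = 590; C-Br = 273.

Bonds broken (reactants):
  Br-Br: 1 × 191 = 191
  C-C: 2 × 356 = 712
  C-H: 8 × 408 = 3264
  C=C: 1 × 590 = 590
  Σ(broken) = 4757 kJ
Bonds formed (products):
  C-Br: 2 × 273 = 546
  C-C: 3 × 356 = 1068
  C-H: 8 × 408 = 3264
  Σ(formed) = 4878 kJ
ΔH = Σ(broken) − Σ(formed) = 4757 − 4878 = −121 kJ

ΔH ≈ −121 kJ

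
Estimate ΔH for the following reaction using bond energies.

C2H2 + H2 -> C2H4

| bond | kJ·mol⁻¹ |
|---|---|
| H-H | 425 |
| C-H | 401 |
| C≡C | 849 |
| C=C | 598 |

Bonds broken (reactants):
  C≡C: 1 × 849 = 849
  C-H: 2 × 401 = 802
  H-H: 1 × 425 = 425
  Σ(broken) = 2076 kJ
Bonds formed (products):
  C-H: 4 × 401 = 1604
  C=C: 1 × 598 = 598
  Σ(formed) = 2202 kJ
ΔH = Σ(broken) − Σ(formed) = 2076 − 2202 = −126 kJ

ΔH ≈ −126 kJ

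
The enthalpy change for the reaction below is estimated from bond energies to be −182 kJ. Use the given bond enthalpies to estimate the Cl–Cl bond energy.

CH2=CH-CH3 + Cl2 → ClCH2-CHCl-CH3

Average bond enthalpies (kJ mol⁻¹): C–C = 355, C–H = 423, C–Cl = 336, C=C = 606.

D(Cl–Cl) ≈ 239 kJ/mol

Let D be the Cl–Cl bond energy.
Σ(broken) = 1×355 + 6×423 + 1×606 + 1×D = 3499 + D
Σ(formed) = 2×355 + 2×336 + 6×423 = 3920
ΔH = Σ(broken) − Σ(formed) = (3499 + D) − (3920) = −421 + D
Setting this equal to −182 kJ gives D = 239 kJ/mol.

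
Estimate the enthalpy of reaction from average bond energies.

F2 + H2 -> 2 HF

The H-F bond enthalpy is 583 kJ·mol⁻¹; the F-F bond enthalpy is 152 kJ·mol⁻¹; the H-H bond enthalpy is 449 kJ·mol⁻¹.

ΔH ≈ −565 kJ

Bonds broken (reactants):
  F-F: 1 × 152 = 152
  H-H: 1 × 449 = 449
  Σ(broken) = 601 kJ
Bonds formed (products):
  H-F: 2 × 583 = 1166
  Σ(formed) = 1166 kJ
ΔH = Σ(broken) − Σ(formed) = 601 − 1166 = −565 kJ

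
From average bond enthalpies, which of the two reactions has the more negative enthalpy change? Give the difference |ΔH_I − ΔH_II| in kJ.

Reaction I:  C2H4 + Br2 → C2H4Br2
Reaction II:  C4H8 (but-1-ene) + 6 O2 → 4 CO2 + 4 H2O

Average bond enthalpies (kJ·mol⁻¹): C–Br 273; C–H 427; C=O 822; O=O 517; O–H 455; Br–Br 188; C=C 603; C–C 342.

Reaction I:
  Bonds broken (reactants):
    Br–Br: 1 × 188 = 188
    C–H: 4 × 427 = 1708
    C=C: 1 × 603 = 603
    Σ(broken) = 2499 kJ
  Bonds formed (products):
    C–Br: 2 × 273 = 546
    C–C: 1 × 342 = 342
    C–H: 4 × 427 = 1708
    Σ(formed) = 2596 kJ
  ΔH_I = 2499 − 2596 = −97 kJ
Reaction II:
  Bonds broken (reactants):
    C–C: 2 × 342 = 684
    C–H: 8 × 427 = 3416
    C=C: 1 × 603 = 603
    O=O: 6 × 517 = 3102
    Σ(broken) = 7805 kJ
  Bonds formed (products):
    C=O: 8 × 822 = 6576
    O–H: 8 × 455 = 3640
    Σ(formed) = 10216 kJ
  ΔH_II = 7805 − 10216 = −2411 kJ
ΔH_I − ΔH_II = +2314 kJ, so reaction II has the more negative ΔH; |ΔH_I − ΔH_II| = 2314 kJ.

Reaction II, by 2314 kJ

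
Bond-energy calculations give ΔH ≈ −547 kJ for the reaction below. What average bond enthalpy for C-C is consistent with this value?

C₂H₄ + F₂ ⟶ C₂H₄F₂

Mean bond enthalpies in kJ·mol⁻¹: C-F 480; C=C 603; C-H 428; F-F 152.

Let D be the C-C bond energy.
Σ(broken) = 4×428 + 1×603 + 1×152 = 2467
Σ(formed) = 1×D + 2×480 + 4×428 = 2672 + D
ΔH = Σ(broken) − Σ(formed) = (2467) − (2672 + D) = −205 − D
Setting this equal to −547 kJ gives D = 342 kJ/mol.

D(C-C) ≈ 342 kJ/mol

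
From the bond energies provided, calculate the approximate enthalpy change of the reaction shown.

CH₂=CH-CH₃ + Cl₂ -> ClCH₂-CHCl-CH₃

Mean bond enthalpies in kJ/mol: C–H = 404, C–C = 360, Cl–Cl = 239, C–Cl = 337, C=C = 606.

Bonds broken (reactants):
  C–C: 1 × 360 = 360
  C–H: 6 × 404 = 2424
  C=C: 1 × 606 = 606
  Cl–Cl: 1 × 239 = 239
  Σ(broken) = 3629 kJ
Bonds formed (products):
  C–C: 2 × 360 = 720
  C–Cl: 2 × 337 = 674
  C–H: 6 × 404 = 2424
  Σ(formed) = 3818 kJ
ΔH = Σ(broken) − Σ(formed) = 3629 − 3818 = −189 kJ

ΔH ≈ −189 kJ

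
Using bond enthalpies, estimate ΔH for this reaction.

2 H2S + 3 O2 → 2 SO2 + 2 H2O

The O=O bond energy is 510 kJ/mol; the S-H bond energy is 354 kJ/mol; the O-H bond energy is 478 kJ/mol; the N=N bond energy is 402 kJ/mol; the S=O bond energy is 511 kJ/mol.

ΔH ≈ −1010 kJ

Bonds broken (reactants):
  O=O: 3 × 510 = 1530
  S-H: 4 × 354 = 1416
  Σ(broken) = 2946 kJ
Bonds formed (products):
  O-H: 4 × 478 = 1912
  S=O: 4 × 511 = 2044
  Σ(formed) = 3956 kJ
ΔH = Σ(broken) − Σ(formed) = 2946 − 3956 = −1010 kJ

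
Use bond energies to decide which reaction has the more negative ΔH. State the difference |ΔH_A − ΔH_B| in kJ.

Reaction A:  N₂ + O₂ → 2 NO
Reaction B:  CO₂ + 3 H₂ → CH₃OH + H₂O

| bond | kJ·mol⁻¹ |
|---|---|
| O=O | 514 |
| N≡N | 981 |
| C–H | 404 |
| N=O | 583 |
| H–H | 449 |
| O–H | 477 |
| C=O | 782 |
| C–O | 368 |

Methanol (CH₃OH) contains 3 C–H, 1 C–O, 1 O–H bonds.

Reaction A:
  Bonds broken (reactants):
    N≡N: 1 × 981 = 981
    O=O: 1 × 514 = 514
    Σ(broken) = 1495 kJ
  Bonds formed (products):
    N=O: 2 × 583 = 1166
    Σ(formed) = 1166 kJ
  ΔH_A = 1495 − 1166 = +329 kJ
Reaction B:
  Bonds broken (reactants):
    C=O: 2 × 782 = 1564
    H–H: 3 × 449 = 1347
    Σ(broken) = 2911 kJ
  Bonds formed (products):
    C–H: 3 × 404 = 1212
    C–O: 1 × 368 = 368
    O–H: 3 × 477 = 1431
    Σ(formed) = 3011 kJ
  ΔH_B = 2911 − 3011 = −100 kJ
ΔH_A − ΔH_B = +429 kJ, so reaction B has the more negative ΔH; |ΔH_A − ΔH_B| = 429 kJ.

Reaction B, by 429 kJ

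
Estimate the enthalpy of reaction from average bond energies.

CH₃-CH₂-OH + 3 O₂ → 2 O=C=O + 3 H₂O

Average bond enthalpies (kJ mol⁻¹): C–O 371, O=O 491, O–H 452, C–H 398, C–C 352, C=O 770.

ΔH ≈ −1154 kJ

Bonds broken (reactants):
  C–C: 1 × 352 = 352
  C–H: 5 × 398 = 1990
  C–O: 1 × 371 = 371
  O–H: 1 × 452 = 452
  O=O: 3 × 491 = 1473
  Σ(broken) = 4638 kJ
Bonds formed (products):
  C=O: 4 × 770 = 3080
  O–H: 6 × 452 = 2712
  Σ(formed) = 5792 kJ
ΔH = Σ(broken) − Σ(formed) = 4638 − 5792 = −1154 kJ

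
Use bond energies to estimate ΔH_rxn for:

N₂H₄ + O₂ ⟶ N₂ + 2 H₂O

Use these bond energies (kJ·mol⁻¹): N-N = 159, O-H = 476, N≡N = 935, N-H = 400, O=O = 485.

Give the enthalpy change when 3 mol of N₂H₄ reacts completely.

Bonds broken (reactants):
  N-H: 4 × 400 = 1600
  N-N: 1 × 159 = 159
  O=O: 1 × 485 = 485
  Σ(broken) = 2244 kJ
Bonds formed (products):
  N≡N: 1 × 935 = 935
  O-H: 4 × 476 = 1904
  Σ(formed) = 2839 kJ
ΔH = Σ(broken) − Σ(formed) = 2244 − 2839 = −595 kJ
For 3× the reaction as written: 3 × (−595) = −1785 kJ

ΔH = −1785 kJ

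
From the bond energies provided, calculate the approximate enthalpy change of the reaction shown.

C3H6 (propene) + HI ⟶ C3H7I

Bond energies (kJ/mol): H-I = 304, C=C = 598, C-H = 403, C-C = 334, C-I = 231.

Bonds broken (reactants):
  C-C: 1 × 334 = 334
  C-H: 6 × 403 = 2418
  C=C: 1 × 598 = 598
  H-I: 1 × 304 = 304
  Σ(broken) = 3654 kJ
Bonds formed (products):
  C-C: 2 × 334 = 668
  C-H: 7 × 403 = 2821
  C-I: 1 × 231 = 231
  Σ(formed) = 3720 kJ
ΔH = Σ(broken) − Σ(formed) = 3654 − 3720 = −66 kJ

ΔH ≈ −66 kJ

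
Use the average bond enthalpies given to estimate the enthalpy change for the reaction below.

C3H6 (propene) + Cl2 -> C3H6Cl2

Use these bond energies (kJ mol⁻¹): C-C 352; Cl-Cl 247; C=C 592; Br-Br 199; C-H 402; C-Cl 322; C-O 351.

Bonds broken (reactants):
  C-C: 1 × 352 = 352
  C-H: 6 × 402 = 2412
  C=C: 1 × 592 = 592
  Cl-Cl: 1 × 247 = 247
  Σ(broken) = 3603 kJ
Bonds formed (products):
  C-C: 2 × 352 = 704
  C-Cl: 2 × 322 = 644
  C-H: 6 × 402 = 2412
  Σ(formed) = 3760 kJ
ΔH = Σ(broken) − Σ(formed) = 3603 − 3760 = −157 kJ

ΔH ≈ −157 kJ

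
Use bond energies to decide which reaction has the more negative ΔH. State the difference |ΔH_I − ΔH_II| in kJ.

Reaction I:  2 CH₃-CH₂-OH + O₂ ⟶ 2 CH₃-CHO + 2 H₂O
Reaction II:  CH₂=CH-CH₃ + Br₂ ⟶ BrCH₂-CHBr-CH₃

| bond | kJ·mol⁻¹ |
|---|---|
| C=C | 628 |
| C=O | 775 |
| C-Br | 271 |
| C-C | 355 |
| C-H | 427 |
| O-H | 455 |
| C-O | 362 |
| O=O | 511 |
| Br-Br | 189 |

Reaction I:
  Bonds broken (reactants):
    C-C: 2 × 355 = 710
    C-H: 10 × 427 = 4270
    C-O: 2 × 362 = 724
    O-H: 2 × 455 = 910
    O=O: 1 × 511 = 511
    Σ(broken) = 7125 kJ
  Bonds formed (products):
    C-C: 2 × 355 = 710
    C-H: 8 × 427 = 3416
    C=O: 2 × 775 = 1550
    O-H: 4 × 455 = 1820
    Σ(formed) = 7496 kJ
  ΔH_I = 7125 − 7496 = −371 kJ
Reaction II:
  Bonds broken (reactants):
    Br-Br: 1 × 189 = 189
    C-C: 1 × 355 = 355
    C-H: 6 × 427 = 2562
    C=C: 1 × 628 = 628
    Σ(broken) = 3734 kJ
  Bonds formed (products):
    C-Br: 2 × 271 = 542
    C-C: 2 × 355 = 710
    C-H: 6 × 427 = 2562
    Σ(formed) = 3814 kJ
  ΔH_II = 3734 − 3814 = −80 kJ
ΔH_I − ΔH_II = −291 kJ, so reaction I has the more negative ΔH; |ΔH_I − ΔH_II| = 291 kJ.

Reaction I, by 291 kJ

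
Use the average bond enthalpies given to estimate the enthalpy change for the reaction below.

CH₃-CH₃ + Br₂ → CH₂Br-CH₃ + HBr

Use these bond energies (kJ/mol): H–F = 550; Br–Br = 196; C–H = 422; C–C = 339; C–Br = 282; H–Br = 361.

Bonds broken (reactants):
  Br–Br: 1 × 196 = 196
  C–C: 1 × 339 = 339
  C–H: 6 × 422 = 2532
  Σ(broken) = 3067 kJ
Bonds formed (products):
  C–Br: 1 × 282 = 282
  C–C: 1 × 339 = 339
  C–H: 5 × 422 = 2110
  H–Br: 1 × 361 = 361
  Σ(formed) = 3092 kJ
ΔH = Σ(broken) − Σ(formed) = 3067 − 3092 = −25 kJ

ΔH ≈ −25 kJ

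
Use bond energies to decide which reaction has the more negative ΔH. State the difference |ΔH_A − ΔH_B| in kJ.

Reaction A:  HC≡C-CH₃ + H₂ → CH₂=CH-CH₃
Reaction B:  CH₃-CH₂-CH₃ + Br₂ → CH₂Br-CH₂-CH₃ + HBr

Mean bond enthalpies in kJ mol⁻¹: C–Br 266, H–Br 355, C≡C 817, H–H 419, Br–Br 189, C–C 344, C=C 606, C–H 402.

Reaction A:
  Bonds broken (reactants):
    C≡C: 1 × 817 = 817
    C–C: 1 × 344 = 344
    C–H: 4 × 402 = 1608
    H–H: 1 × 419 = 419
    Σ(broken) = 3188 kJ
  Bonds formed (products):
    C–C: 1 × 344 = 344
    C–H: 6 × 402 = 2412
    C=C: 1 × 606 = 606
    Σ(formed) = 3362 kJ
  ΔH_A = 3188 − 3362 = −174 kJ
Reaction B:
  Bonds broken (reactants):
    Br–Br: 1 × 189 = 189
    C–C: 2 × 344 = 688
    C–H: 8 × 402 = 3216
    Σ(broken) = 4093 kJ
  Bonds formed (products):
    C–Br: 1 × 266 = 266
    C–C: 2 × 344 = 688
    C–H: 7 × 402 = 2814
    H–Br: 1 × 355 = 355
    Σ(formed) = 4123 kJ
  ΔH_B = 4093 − 4123 = −30 kJ
ΔH_A − ΔH_B = −144 kJ, so reaction A has the more negative ΔH; |ΔH_A − ΔH_B| = 144 kJ.

Reaction A, by 144 kJ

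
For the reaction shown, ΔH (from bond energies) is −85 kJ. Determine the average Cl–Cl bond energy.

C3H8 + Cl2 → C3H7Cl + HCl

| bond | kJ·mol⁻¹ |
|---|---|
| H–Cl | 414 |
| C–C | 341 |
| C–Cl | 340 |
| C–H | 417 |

D(Cl–Cl) ≈ 252 kJ/mol

Let D be the Cl–Cl bond energy.
Σ(broken) = 2×341 + 8×417 + 1×D = 4018 + D
Σ(formed) = 2×341 + 1×340 + 7×417 + 1×414 = 4355
ΔH = Σ(broken) − Σ(formed) = (4018 + D) − (4355) = −337 + D
Setting this equal to −85 kJ gives D = 252 kJ/mol.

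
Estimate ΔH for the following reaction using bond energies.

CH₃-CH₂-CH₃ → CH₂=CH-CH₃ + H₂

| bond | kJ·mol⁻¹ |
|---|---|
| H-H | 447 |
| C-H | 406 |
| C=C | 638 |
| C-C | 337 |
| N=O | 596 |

Bonds broken (reactants):
  C-C: 2 × 337 = 674
  C-H: 8 × 406 = 3248
  Σ(broken) = 3922 kJ
Bonds formed (products):
  C-C: 1 × 337 = 337
  C-H: 6 × 406 = 2436
  C=C: 1 × 638 = 638
  H-H: 1 × 447 = 447
  Σ(formed) = 3858 kJ
ΔH = Σ(broken) − Σ(formed) = 3922 − 3858 = +64 kJ

ΔH ≈ +64 kJ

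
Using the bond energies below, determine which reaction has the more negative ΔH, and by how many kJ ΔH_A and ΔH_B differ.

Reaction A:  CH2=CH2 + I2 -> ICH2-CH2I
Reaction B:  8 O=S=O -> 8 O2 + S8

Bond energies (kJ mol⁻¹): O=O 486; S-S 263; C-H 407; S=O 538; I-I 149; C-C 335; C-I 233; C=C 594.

Reaction A, by 2674 kJ

Reaction A:
  Bonds broken (reactants):
    C-H: 4 × 407 = 1628
    C=C: 1 × 594 = 594
    I-I: 1 × 149 = 149
    Σ(broken) = 2371 kJ
  Bonds formed (products):
    C-C: 1 × 335 = 335
    C-H: 4 × 407 = 1628
    C-I: 2 × 233 = 466
    Σ(formed) = 2429 kJ
  ΔH_A = 2371 − 2429 = −58 kJ
Reaction B:
  Bonds broken (reactants):
    S=O: 16 × 538 = 8608
    Σ(broken) = 8608 kJ
  Bonds formed (products):
    O=O: 8 × 486 = 3888
    S-S: 8 × 263 = 2104
    Σ(formed) = 5992 kJ
  ΔH_B = 8608 − 5992 = +2616 kJ
ΔH_A − ΔH_B = −2674 kJ, so reaction A has the more negative ΔH; |ΔH_A − ΔH_B| = 2674 kJ.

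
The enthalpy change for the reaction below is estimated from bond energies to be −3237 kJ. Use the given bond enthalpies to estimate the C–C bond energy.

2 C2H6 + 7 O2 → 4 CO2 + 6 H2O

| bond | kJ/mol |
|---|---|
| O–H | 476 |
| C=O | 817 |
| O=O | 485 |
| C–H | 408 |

Let D be the C–C bond energy.
Σ(broken) = 2×D + 12×408 + 7×485 = 8291 + 2D
Σ(formed) = 8×817 + 12×476 = 12248
ΔH = Σ(broken) − Σ(formed) = (8291 + 2D) − (12248) = −3957 + 2D
Setting this equal to −3237 kJ gives 2D = 720, so D = 360 kJ/mol.

D(C–C) ≈ 360 kJ/mol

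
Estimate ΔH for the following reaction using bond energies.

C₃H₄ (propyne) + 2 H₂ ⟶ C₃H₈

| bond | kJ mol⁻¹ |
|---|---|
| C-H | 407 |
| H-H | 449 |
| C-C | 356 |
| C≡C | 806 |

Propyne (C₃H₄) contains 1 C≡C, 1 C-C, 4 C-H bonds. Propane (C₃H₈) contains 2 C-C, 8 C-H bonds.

Bonds broken (reactants):
  C≡C: 1 × 806 = 806
  C-C: 1 × 356 = 356
  C-H: 4 × 407 = 1628
  H-H: 2 × 449 = 898
  Σ(broken) = 3688 kJ
Bonds formed (products):
  C-C: 2 × 356 = 712
  C-H: 8 × 407 = 3256
  Σ(formed) = 3968 kJ
ΔH = Σ(broken) − Σ(formed) = 3688 − 3968 = −280 kJ

ΔH ≈ −280 kJ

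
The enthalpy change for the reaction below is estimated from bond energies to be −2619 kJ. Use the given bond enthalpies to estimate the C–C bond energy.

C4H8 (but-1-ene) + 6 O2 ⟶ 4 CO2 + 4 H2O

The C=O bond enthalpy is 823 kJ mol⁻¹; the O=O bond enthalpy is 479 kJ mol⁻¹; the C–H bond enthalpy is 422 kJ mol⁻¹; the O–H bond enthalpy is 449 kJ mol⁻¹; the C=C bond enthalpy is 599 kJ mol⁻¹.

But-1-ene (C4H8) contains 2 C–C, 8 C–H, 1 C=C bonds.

Let D be the C–C bond energy.
Σ(broken) = 2×D + 8×422 + 1×599 + 6×479 = 6849 + 2D
Σ(formed) = 8×823 + 8×449 = 10176
ΔH = Σ(broken) − Σ(formed) = (6849 + 2D) − (10176) = −3327 + 2D
Setting this equal to −2619 kJ gives 2D = 708, so D = 354 kJ/mol.

D(C–C) ≈ 354 kJ/mol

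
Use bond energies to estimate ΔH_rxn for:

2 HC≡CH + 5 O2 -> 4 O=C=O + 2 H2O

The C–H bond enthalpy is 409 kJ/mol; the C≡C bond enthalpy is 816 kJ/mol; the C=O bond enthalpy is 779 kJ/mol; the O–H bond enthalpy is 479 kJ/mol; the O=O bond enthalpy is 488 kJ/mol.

ΔH ≈ −2440 kJ

Bonds broken (reactants):
  C≡C: 2 × 816 = 1632
  C–H: 4 × 409 = 1636
  O=O: 5 × 488 = 2440
  Σ(broken) = 5708 kJ
Bonds formed (products):
  C=O: 8 × 779 = 6232
  O–H: 4 × 479 = 1916
  Σ(formed) = 8148 kJ
ΔH = Σ(broken) − Σ(formed) = 5708 − 8148 = −2440 kJ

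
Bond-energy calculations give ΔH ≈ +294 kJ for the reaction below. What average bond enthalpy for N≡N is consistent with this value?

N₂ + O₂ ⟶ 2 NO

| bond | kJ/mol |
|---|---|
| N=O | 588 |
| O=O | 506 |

D(N≡N) ≈ 964 kJ/mol

Let D be the N≡N bond energy.
Σ(broken) = 1×D + 1×506 = 506 + D
Σ(formed) = 2×588 = 1176
ΔH = Σ(broken) − Σ(formed) = (506 + D) − (1176) = −670 + D
Setting this equal to +294 kJ gives D = 964 kJ/mol.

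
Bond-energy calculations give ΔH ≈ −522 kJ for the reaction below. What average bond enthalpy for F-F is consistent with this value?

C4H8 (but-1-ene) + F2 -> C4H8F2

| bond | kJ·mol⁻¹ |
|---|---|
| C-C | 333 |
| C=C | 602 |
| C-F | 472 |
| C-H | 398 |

D(F-F) ≈ 153 kJ/mol

Let D be the F-F bond energy.
Σ(broken) = 2×333 + 8×398 + 1×602 + 1×D = 4452 + D
Σ(formed) = 3×333 + 2×472 + 8×398 = 5127
ΔH = Σ(broken) − Σ(formed) = (4452 + D) − (5127) = −675 + D
Setting this equal to −522 kJ gives D = 153 kJ/mol.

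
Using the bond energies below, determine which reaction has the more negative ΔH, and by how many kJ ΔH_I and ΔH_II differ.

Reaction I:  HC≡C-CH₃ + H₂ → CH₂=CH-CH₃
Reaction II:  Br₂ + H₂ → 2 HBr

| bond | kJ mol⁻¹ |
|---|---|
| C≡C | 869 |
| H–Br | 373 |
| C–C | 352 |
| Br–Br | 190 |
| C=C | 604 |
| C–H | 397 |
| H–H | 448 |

Reaction I:
  Bonds broken (reactants):
    C≡C: 1 × 869 = 869
    C–C: 1 × 352 = 352
    C–H: 4 × 397 = 1588
    H–H: 1 × 448 = 448
    Σ(broken) = 3257 kJ
  Bonds formed (products):
    C–C: 1 × 352 = 352
    C–H: 6 × 397 = 2382
    C=C: 1 × 604 = 604
    Σ(formed) = 3338 kJ
  ΔH_I = 3257 − 3338 = −81 kJ
Reaction II:
  Bonds broken (reactants):
    Br–Br: 1 × 190 = 190
    H–H: 1 × 448 = 448
    Σ(broken) = 638 kJ
  Bonds formed (products):
    H–Br: 2 × 373 = 746
    Σ(formed) = 746 kJ
  ΔH_II = 638 − 746 = −108 kJ
ΔH_I − ΔH_II = +27 kJ, so reaction II has the more negative ΔH; |ΔH_I − ΔH_II| = 27 kJ.

Reaction II, by 27 kJ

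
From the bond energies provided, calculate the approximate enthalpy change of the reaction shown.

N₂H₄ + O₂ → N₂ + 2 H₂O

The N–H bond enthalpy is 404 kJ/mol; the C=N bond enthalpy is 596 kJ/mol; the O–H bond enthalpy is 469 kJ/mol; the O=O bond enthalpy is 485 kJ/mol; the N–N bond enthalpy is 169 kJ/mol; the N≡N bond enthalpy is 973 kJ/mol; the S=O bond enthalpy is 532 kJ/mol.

Bonds broken (reactants):
  N–H: 4 × 404 = 1616
  N–N: 1 × 169 = 169
  O=O: 1 × 485 = 485
  Σ(broken) = 2270 kJ
Bonds formed (products):
  N≡N: 1 × 973 = 973
  O–H: 4 × 469 = 1876
  Σ(formed) = 2849 kJ
ΔH = Σ(broken) − Σ(formed) = 2270 − 2849 = −579 kJ

ΔH ≈ −579 kJ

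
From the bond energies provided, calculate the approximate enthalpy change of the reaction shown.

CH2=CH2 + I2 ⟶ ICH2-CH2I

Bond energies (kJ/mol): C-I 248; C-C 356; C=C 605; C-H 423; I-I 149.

Bonds broken (reactants):
  C-H: 4 × 423 = 1692
  C=C: 1 × 605 = 605
  I-I: 1 × 149 = 149
  Σ(broken) = 2446 kJ
Bonds formed (products):
  C-C: 1 × 356 = 356
  C-H: 4 × 423 = 1692
  C-I: 2 × 248 = 496
  Σ(formed) = 2544 kJ
ΔH = Σ(broken) − Σ(formed) = 2446 − 2544 = −98 kJ

ΔH ≈ −98 kJ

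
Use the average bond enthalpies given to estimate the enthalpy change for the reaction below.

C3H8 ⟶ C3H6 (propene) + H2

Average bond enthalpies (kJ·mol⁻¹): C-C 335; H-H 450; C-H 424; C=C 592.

ΔH ≈ +141 kJ

Bonds broken (reactants):
  C-C: 2 × 335 = 670
  C-H: 8 × 424 = 3392
  Σ(broken) = 4062 kJ
Bonds formed (products):
  C-C: 1 × 335 = 335
  C-H: 6 × 424 = 2544
  C=C: 1 × 592 = 592
  H-H: 1 × 450 = 450
  Σ(formed) = 3921 kJ
ΔH = Σ(broken) − Σ(formed) = 4062 − 3921 = +141 kJ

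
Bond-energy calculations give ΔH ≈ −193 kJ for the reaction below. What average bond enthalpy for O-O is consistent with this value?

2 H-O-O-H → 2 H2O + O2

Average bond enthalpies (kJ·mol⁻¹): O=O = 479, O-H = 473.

Let D be the O-O bond energy.
Σ(broken) = 4×473 + 2×D = 1892 + 2D
Σ(formed) = 4×473 + 1×479 = 2371
ΔH = Σ(broken) − Σ(formed) = (1892 + 2D) − (2371) = −479 + 2D
Setting this equal to −193 kJ gives 2D = 286, so D = 143 kJ/mol.

D(O-O) ≈ 143 kJ/mol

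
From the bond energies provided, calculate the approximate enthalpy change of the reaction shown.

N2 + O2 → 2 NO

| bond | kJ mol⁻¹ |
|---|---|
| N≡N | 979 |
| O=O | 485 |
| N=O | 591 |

ΔH ≈ +282 kJ

Bonds broken (reactants):
  N≡N: 1 × 979 = 979
  O=O: 1 × 485 = 485
  Σ(broken) = 1464 kJ
Bonds formed (products):
  N=O: 2 × 591 = 1182
  Σ(formed) = 1182 kJ
ΔH = Σ(broken) − Σ(formed) = 1464 − 1182 = +282 kJ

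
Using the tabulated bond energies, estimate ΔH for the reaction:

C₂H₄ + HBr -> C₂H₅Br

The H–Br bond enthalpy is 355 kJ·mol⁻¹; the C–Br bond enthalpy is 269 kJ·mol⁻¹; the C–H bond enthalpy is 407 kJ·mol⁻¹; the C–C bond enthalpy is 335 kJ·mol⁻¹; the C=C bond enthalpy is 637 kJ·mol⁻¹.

ΔH ≈ −19 kJ

Bonds broken (reactants):
  C–H: 4 × 407 = 1628
  C=C: 1 × 637 = 637
  H–Br: 1 × 355 = 355
  Σ(broken) = 2620 kJ
Bonds formed (products):
  C–Br: 1 × 269 = 269
  C–C: 1 × 335 = 335
  C–H: 5 × 407 = 2035
  Σ(formed) = 2639 kJ
ΔH = Σ(broken) − Σ(formed) = 2620 − 2639 = −19 kJ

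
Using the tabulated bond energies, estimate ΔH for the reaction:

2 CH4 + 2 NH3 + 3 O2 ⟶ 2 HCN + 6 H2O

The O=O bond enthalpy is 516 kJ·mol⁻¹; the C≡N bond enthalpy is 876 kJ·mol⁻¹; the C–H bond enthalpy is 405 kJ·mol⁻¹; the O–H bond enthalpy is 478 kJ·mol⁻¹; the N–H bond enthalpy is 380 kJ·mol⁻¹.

ΔH ≈ −1230 kJ

Bonds broken (reactants):
  C–H: 8 × 405 = 3240
  N–H: 6 × 380 = 2280
  O=O: 3 × 516 = 1548
  Σ(broken) = 7068 kJ
Bonds formed (products):
  C≡N: 2 × 876 = 1752
  C–H: 2 × 405 = 810
  O–H: 12 × 478 = 5736
  Σ(formed) = 8298 kJ
ΔH = Σ(broken) − Σ(formed) = 7068 − 8298 = −1230 kJ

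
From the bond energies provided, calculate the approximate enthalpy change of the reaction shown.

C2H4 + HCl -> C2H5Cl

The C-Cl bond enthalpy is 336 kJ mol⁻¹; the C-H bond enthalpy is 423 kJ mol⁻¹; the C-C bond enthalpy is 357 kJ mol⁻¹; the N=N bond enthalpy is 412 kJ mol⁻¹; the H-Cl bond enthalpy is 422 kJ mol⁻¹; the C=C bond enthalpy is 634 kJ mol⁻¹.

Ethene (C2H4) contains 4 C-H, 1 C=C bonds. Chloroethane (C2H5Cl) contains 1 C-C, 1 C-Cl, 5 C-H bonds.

ΔH ≈ −60 kJ

Bonds broken (reactants):
  C-H: 4 × 423 = 1692
  C=C: 1 × 634 = 634
  H-Cl: 1 × 422 = 422
  Σ(broken) = 2748 kJ
Bonds formed (products):
  C-C: 1 × 357 = 357
  C-Cl: 1 × 336 = 336
  C-H: 5 × 423 = 2115
  Σ(formed) = 2808 kJ
ΔH = Σ(broken) − Σ(formed) = 2748 − 2808 = −60 kJ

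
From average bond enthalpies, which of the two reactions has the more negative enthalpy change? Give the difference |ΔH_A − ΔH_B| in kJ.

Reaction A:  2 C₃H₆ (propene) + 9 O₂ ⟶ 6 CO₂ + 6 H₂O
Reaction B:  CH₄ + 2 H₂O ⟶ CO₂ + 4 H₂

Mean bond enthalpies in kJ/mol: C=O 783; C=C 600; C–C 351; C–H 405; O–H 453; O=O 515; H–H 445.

Reaction A:
  Bonds broken (reactants):
    C–C: 2 × 351 = 702
    C–H: 12 × 405 = 4860
    C=C: 2 × 600 = 1200
    O=O: 9 × 515 = 4635
    Σ(broken) = 11397 kJ
  Bonds formed (products):
    C=O: 12 × 783 = 9396
    O–H: 12 × 453 = 5436
    Σ(formed) = 14832 kJ
  ΔH_A = 11397 − 14832 = −3435 kJ
Reaction B:
  Bonds broken (reactants):
    C–H: 4 × 405 = 1620
    O–H: 4 × 453 = 1812
    Σ(broken) = 3432 kJ
  Bonds formed (products):
    C=O: 2 × 783 = 1566
    H–H: 4 × 445 = 1780
    Σ(formed) = 3346 kJ
  ΔH_B = 3432 − 3346 = +86 kJ
ΔH_A − ΔH_B = −3521 kJ, so reaction A has the more negative ΔH; |ΔH_A − ΔH_B| = 3521 kJ.

Reaction A, by 3521 kJ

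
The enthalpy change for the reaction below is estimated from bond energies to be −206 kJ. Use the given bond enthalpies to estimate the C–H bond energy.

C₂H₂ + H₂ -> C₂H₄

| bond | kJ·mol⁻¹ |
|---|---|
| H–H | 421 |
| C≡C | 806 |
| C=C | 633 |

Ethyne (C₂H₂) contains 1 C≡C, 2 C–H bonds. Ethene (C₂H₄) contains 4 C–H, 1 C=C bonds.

D(C–H) ≈ 400 kJ/mol

Let D be the C–H bond energy.
Σ(broken) = 1×806 + 2×D + 1×421 = 1227 + 2D
Σ(formed) = 4×D + 1×633 = 633 + 4D
ΔH = Σ(broken) − Σ(formed) = (1227 + 2D) − (633 + 4D) = +594 − 2D
Setting this equal to −206 kJ gives 2D = 800, so D = 400 kJ/mol.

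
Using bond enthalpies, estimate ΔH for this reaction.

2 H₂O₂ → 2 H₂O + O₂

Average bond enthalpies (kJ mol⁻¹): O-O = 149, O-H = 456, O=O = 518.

ΔH ≈ −220 kJ

Bonds broken (reactants):
  O-H: 4 × 456 = 1824
  O-O: 2 × 149 = 298
  Σ(broken) = 2122 kJ
Bonds formed (products):
  O-H: 4 × 456 = 1824
  O=O: 1 × 518 = 518
  Σ(formed) = 2342 kJ
ΔH = Σ(broken) − Σ(formed) = 2122 − 2342 = −220 kJ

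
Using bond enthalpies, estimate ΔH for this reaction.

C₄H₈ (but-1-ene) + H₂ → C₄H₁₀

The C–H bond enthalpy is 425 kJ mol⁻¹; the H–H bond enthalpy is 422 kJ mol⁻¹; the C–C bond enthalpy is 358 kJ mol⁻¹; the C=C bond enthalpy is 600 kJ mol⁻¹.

ΔH ≈ −186 kJ

Bonds broken (reactants):
  C–C: 2 × 358 = 716
  C–H: 8 × 425 = 3400
  C=C: 1 × 600 = 600
  H–H: 1 × 422 = 422
  Σ(broken) = 5138 kJ
Bonds formed (products):
  C–C: 3 × 358 = 1074
  C–H: 10 × 425 = 4250
  Σ(formed) = 5324 kJ
ΔH = Σ(broken) − Σ(formed) = 5138 − 5324 = −186 kJ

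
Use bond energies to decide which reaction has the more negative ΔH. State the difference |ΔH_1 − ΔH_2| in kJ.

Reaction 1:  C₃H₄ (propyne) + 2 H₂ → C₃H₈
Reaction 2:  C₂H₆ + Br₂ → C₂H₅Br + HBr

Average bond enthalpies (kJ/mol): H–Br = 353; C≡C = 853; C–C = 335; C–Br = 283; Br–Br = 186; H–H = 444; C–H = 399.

Reaction 1:
  Bonds broken (reactants):
    C≡C: 1 × 853 = 853
    C–C: 1 × 335 = 335
    C–H: 4 × 399 = 1596
    H–H: 2 × 444 = 888
    Σ(broken) = 3672 kJ
  Bonds formed (products):
    C–C: 2 × 335 = 670
    C–H: 8 × 399 = 3192
    Σ(formed) = 3862 kJ
  ΔH_1 = 3672 − 3862 = −190 kJ
Reaction 2:
  Bonds broken (reactants):
    Br–Br: 1 × 186 = 186
    C–C: 1 × 335 = 335
    C–H: 6 × 399 = 2394
    Σ(broken) = 2915 kJ
  Bonds formed (products):
    C–Br: 1 × 283 = 283
    C–C: 1 × 335 = 335
    C–H: 5 × 399 = 1995
    H–Br: 1 × 353 = 353
    Σ(formed) = 2966 kJ
  ΔH_2 = 2915 − 2966 = −51 kJ
ΔH_1 − ΔH_2 = −139 kJ, so reaction 1 has the more negative ΔH; |ΔH_1 − ΔH_2| = 139 kJ.

Reaction 1, by 139 kJ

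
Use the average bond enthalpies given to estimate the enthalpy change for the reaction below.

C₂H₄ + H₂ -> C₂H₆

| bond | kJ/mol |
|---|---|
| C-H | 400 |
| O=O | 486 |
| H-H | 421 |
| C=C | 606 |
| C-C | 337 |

ΔH ≈ −110 kJ

Bonds broken (reactants):
  C-H: 4 × 400 = 1600
  C=C: 1 × 606 = 606
  H-H: 1 × 421 = 421
  Σ(broken) = 2627 kJ
Bonds formed (products):
  C-C: 1 × 337 = 337
  C-H: 6 × 400 = 2400
  Σ(formed) = 2737 kJ
ΔH = Σ(broken) − Σ(formed) = 2627 − 2737 = −110 kJ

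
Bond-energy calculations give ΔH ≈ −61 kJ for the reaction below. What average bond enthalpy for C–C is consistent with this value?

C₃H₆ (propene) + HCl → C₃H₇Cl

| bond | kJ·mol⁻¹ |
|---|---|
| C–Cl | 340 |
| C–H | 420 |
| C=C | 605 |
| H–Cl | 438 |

D(C–C) ≈ 344 kJ/mol

Let D be the C–C bond energy.
Σ(broken) = 1×D + 6×420 + 1×605 + 1×438 = 3563 + D
Σ(formed) = 2×D + 1×340 + 7×420 = 3280 + 2D
ΔH = Σ(broken) − Σ(formed) = (3563 + D) − (3280 + 2D) = +283 − D
Setting this equal to −61 kJ gives D = 344 kJ/mol.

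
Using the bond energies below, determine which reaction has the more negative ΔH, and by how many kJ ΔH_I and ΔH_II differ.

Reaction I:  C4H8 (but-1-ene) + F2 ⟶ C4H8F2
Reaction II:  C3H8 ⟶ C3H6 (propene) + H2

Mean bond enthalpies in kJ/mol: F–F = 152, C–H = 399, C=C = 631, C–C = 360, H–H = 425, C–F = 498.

Reaction I, by 675 kJ

Reaction I:
  Bonds broken (reactants):
    C–C: 2 × 360 = 720
    C–H: 8 × 399 = 3192
    C=C: 1 × 631 = 631
    F–F: 1 × 152 = 152
    Σ(broken) = 4695 kJ
  Bonds formed (products):
    C–C: 3 × 360 = 1080
    C–F: 2 × 498 = 996
    C–H: 8 × 399 = 3192
    Σ(formed) = 5268 kJ
  ΔH_I = 4695 − 5268 = −573 kJ
Reaction II:
  Bonds broken (reactants):
    C–C: 2 × 360 = 720
    C–H: 8 × 399 = 3192
    Σ(broken) = 3912 kJ
  Bonds formed (products):
    C–C: 1 × 360 = 360
    C–H: 6 × 399 = 2394
    C=C: 1 × 631 = 631
    H–H: 1 × 425 = 425
    Σ(formed) = 3810 kJ
  ΔH_II = 3912 − 3810 = +102 kJ
ΔH_I − ΔH_II = −675 kJ, so reaction I has the more negative ΔH; |ΔH_I − ΔH_II| = 675 kJ.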